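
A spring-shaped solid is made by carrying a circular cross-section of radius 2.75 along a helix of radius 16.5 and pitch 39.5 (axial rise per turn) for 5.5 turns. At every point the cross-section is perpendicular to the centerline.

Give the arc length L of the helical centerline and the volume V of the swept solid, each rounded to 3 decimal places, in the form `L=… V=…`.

2πR = 2π·16.5 = 103.672558
per-turn = √(103.672558² + 39.5²) = √(10747.9992 + 1560.25) = √12308.2492 = 110.942549
L = 5.5 × 110.942549 = 610.184020
V = π·2.75² × L = 23.758294 × 610.184020 = 14496.931608

L=610.184 V=14496.932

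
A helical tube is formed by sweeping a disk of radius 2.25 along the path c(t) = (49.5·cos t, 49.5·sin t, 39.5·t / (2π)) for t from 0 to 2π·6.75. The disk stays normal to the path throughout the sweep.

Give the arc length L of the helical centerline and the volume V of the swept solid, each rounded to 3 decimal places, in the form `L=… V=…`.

L=2116.233 V=33657.225

2πR = 2π·49.5 = 311.017673
per-turn = √(311.017673² + 39.5²) = √(96731.9927 + 1560.25) = √98292.2427 = 313.515937
L = 6.75 × 313.515937 = 2116.232575
V = π·2.25² × L = 15.904313 × 2116.232575 = 33657.224842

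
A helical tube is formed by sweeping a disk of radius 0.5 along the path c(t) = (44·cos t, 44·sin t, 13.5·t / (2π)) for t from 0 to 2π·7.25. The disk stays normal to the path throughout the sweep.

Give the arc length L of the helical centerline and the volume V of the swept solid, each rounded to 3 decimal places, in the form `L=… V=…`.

2πR = 2π·44 = 276.460154
per-turn = √(276.460154² + 13.5²) = √(76430.2165 + 182.25) = √76612.4665 = 276.789571
L = 7.25 × 276.789571 = 2006.724388
V = π·0.5² × L = 0.785398 × 2006.724388 = 1576.077649

L=2006.724 V=1576.078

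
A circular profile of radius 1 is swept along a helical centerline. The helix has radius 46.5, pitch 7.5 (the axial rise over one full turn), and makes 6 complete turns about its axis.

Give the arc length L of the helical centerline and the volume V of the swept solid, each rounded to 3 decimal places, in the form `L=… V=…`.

2πR = 2π·46.5 = 292.168117
per-turn = √(292.168117² + 7.5²) = √(85362.2085 + 56.25) = √85418.4585 = 292.264364
L = 6 × 292.264364 = 1753.586184
V = π·1² × L = 3.141593 × 1753.586184 = 5509.053473

L=1753.586 V=5509.053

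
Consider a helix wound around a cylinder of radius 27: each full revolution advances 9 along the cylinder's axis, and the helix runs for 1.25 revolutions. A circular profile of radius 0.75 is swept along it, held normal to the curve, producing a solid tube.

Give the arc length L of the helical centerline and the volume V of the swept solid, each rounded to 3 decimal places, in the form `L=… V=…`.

L=212.356 V=375.264

2πR = 2π·27 = 169.646003
per-turn = √(169.646003² + 9²) = √(28779.7664 + 81) = √28860.7664 = 169.884568
L = 1.25 × 169.884568 = 212.355710
V = π·0.75² × L = 1.767146 × 212.355710 = 375.263515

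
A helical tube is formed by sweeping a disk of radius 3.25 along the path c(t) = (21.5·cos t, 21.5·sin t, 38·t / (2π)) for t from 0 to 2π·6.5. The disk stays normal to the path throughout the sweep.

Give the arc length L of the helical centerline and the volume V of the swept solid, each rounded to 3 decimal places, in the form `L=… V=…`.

2πR = 2π·21.5 = 135.088484
per-turn = √(135.088484² + 38²) = √(18248.8985 + 1444) = √19692.8985 = 140.331388
L = 6.5 × 140.331388 = 912.154024
V = π·3.25² × L = 33.183072 × 912.154024 = 30268.073016

L=912.154 V=30268.073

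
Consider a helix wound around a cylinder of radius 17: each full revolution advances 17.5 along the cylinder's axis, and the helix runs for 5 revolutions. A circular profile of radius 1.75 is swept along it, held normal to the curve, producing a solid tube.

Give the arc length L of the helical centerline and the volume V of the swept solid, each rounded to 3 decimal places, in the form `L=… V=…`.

2πR = 2π·17 = 106.814150
per-turn = √(106.814150² + 17.5²) = √(11409.2627 + 306.25) = √11715.5127 = 108.238222
L = 5 × 108.238222 = 541.191110
V = π·1.75² × L = 9.621128 × 541.191110 = 5206.868669

L=541.191 V=5206.869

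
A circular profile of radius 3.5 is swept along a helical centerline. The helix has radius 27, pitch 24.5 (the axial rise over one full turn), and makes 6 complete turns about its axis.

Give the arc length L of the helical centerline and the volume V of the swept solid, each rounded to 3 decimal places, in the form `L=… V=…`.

2πR = 2π·27 = 169.646003
per-turn = √(169.646003² + 24.5²) = √(28779.7664 + 600.25) = √29380.0164 = 171.405999
L = 6 × 171.405999 = 1028.435993
V = π·3.5² × L = 38.484510 × 1028.435993 = 39578.855262

L=1028.436 V=39578.855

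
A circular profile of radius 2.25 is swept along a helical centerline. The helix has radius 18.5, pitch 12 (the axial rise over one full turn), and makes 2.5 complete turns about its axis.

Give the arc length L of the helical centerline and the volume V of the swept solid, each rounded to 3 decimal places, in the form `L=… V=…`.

2πR = 2π·18.5 = 116.238928
per-turn = √(116.238928² + 12²) = √(13511.4884 + 144) = √13655.4884 = 116.856700
L = 2.5 × 116.856700 = 292.141751
V = π·2.25² × L = 15.904313 × 292.141751 = 4646.313792

L=292.142 V=4646.314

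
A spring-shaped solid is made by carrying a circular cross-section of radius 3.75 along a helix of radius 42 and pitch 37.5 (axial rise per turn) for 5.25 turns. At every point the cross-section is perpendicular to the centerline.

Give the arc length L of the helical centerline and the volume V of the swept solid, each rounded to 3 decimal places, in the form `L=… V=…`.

L=1399.361 V=61821.861

2πR = 2π·42 = 263.893783
per-turn = √(263.893783² + 37.5²) = √(69639.9287 + 1406.25) = √71046.1787 = 266.544891
L = 5.25 × 266.544891 = 1399.360675
V = π·3.75² × L = 44.178647 × 1399.360675 = 61821.860861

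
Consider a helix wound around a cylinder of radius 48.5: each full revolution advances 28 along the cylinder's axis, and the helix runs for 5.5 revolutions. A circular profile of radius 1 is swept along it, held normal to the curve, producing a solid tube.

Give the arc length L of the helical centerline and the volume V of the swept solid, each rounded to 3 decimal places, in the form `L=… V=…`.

2πR = 2π·48.5 = 304.734487
per-turn = √(304.734487² + 28²) = √(92863.1078 + 784) = √93647.1078 = 306.018149
L = 5.5 × 306.018149 = 1683.099822
V = π·1² × L = 3.141593 × 1683.099822 = 5287.614036

L=1683.100 V=5287.614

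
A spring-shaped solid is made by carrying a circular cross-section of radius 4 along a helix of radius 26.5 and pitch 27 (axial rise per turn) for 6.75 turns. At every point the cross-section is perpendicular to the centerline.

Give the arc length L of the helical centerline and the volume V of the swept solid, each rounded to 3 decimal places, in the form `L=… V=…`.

2πR = 2π·26.5 = 166.504411
per-turn = √(166.504411² + 27²) = √(27723.7188 + 729) = √28452.7188 = 168.679337
L = 6.75 × 168.679337 = 1138.585525
V = π·4² × L = 50.265482 × 1138.585525 = 57231.550753

L=1138.586 V=57231.551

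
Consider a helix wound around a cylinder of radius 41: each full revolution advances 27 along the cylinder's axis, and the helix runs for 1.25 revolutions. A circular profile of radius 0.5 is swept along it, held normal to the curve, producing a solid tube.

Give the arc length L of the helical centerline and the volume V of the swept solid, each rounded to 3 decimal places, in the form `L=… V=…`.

L=323.777 V=254.294

2πR = 2π·41 = 257.610598
per-turn = √(257.610598² + 27²) = √(66363.2200 + 729) = √67092.2200 = 259.021659
L = 1.25 × 259.021659 = 323.777074
V = π·0.5² × L = 0.785398 × 323.777074 = 254.293919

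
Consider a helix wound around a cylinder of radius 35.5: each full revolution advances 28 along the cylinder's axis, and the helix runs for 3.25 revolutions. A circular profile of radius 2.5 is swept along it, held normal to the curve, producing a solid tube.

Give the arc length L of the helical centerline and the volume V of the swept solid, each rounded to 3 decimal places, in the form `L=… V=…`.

2πR = 2π·35.5 = 223.053078
per-turn = √(223.053078² + 28²) = √(49752.6758 + 784) = √50536.6758 = 224.803638
L = 3.25 × 224.803638 = 730.611824
V = π·2.5² × L = 19.634954 × 730.611824 = 14345.529626

L=730.612 V=14345.530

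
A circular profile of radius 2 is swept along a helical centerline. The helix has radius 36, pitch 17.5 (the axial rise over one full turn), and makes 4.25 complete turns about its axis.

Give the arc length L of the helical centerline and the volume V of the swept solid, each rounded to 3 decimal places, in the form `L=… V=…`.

2πR = 2π·36 = 226.194671
per-turn = √(226.194671² + 17.5²) = √(51164.0292 + 306.25) = √51470.2792 = 226.870622
L = 4.25 × 226.870622 = 964.200144
V = π·2² × L = 12.566371 × 964.200144 = 12116.496360

L=964.200 V=12116.496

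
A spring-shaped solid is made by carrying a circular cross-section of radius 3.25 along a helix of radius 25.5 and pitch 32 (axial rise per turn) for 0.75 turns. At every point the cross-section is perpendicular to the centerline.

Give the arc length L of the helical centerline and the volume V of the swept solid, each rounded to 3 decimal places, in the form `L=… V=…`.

2πR = 2π·25.5 = 160.221225
per-turn = √(160.221225² + 32²) = √(25670.8410 + 1024) = √26694.8410 = 163.385559
L = 0.75 × 163.385559 = 122.539170
V = π·3.25² × L = 33.183072 × 122.539170 = 4066.226137

L=122.539 V=4066.226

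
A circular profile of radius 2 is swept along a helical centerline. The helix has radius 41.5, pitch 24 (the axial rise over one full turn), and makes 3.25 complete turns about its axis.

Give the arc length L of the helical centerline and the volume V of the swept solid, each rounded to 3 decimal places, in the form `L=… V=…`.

2πR = 2π·41.5 = 260.752190
per-turn = √(260.752190² + 24²) = √(67991.7047 + 576) = √68567.7047 = 261.854358
L = 3.25 × 261.854358 = 851.026663
V = π·2² × L = 12.566371 × 851.026663 = 10694.316450

L=851.027 V=10694.316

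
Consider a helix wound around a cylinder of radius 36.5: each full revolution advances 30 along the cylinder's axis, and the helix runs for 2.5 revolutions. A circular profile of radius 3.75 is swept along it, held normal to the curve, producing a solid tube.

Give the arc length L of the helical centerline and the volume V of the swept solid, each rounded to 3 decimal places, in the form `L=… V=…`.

2πR = 2π·36.5 = 229.336264
per-turn = √(229.336264² + 30²) = √(52595.1219 + 900) = √53495.1219 = 231.290125
L = 2.5 × 231.290125 = 578.225312
V = π·3.75² × L = 44.178647 × 578.225312 = 25545.211772

L=578.225 V=25545.212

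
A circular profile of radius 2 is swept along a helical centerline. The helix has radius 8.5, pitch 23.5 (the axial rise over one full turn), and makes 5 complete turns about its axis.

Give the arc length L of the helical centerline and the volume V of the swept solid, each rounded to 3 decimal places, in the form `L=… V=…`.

2πR = 2π·8.5 = 53.407075
per-turn = √(53.407075² + 23.5²) = √(2852.3157 + 552.25) = √3404.5657 = 58.348656
L = 5 × 58.348656 = 291.743281
V = π·2² × L = 12.566371 × 291.743281 = 3666.154189

L=291.743 V=3666.154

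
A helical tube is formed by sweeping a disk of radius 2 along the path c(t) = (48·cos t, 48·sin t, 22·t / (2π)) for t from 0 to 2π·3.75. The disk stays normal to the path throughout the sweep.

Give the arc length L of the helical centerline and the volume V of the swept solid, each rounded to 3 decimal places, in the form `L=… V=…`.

2πR = 2π·48 = 301.592895
per-turn = √(301.592895² + 22²) = √(90958.2742 + 484) = √91442.2742 = 302.394236
L = 3.75 × 302.394236 = 1133.978386
V = π·2² × L = 12.566371 × 1133.978386 = 14249.992670

L=1133.978 V=14249.993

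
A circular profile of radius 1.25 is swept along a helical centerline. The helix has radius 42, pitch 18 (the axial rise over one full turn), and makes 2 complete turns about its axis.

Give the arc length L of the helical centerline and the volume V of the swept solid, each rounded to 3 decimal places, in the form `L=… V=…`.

L=529.014 V=2596.791

2πR = 2π·42 = 263.893783
per-turn = √(263.893783² + 18²) = √(69639.9287 + 324) = √69963.9287 = 264.506954
L = 2 × 264.506954 = 529.013908
V = π·1.25² × L = 4.908739 × 529.013908 = 2596.790947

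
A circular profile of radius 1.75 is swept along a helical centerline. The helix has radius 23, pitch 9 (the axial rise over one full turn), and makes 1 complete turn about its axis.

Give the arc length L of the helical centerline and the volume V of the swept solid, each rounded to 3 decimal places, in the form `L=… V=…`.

L=144.793 V=1393.074

2πR = 2π·23 = 144.513262
per-turn = √(144.513262² + 9²) = √(20884.0829 + 81) = √20965.0829 = 144.793242
L = 1 × 144.793242 = 144.793242
V = π·1.75² × L = 9.621128 × 144.793242 = 1393.074242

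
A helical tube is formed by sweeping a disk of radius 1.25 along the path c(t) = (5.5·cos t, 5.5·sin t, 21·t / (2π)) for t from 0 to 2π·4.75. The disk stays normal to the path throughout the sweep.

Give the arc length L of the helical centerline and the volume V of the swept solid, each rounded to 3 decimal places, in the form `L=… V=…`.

L=192.080 V=942.870

2πR = 2π·5.5 = 34.557519
per-turn = √(34.557519² + 21²) = √(1194.2221 + 441) = √1635.2221 = 40.437880
L = 4.75 × 40.437880 = 192.079930
V = π·1.25² × L = 4.908739 × 192.079930 = 942.870150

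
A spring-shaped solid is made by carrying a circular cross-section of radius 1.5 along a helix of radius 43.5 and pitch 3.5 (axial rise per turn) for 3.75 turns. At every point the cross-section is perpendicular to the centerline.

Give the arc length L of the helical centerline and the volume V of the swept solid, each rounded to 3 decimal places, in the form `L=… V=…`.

L=1025.029 V=7245.500

2πR = 2π·43.5 = 273.318561
per-turn = √(273.318561² + 3.5²) = √(74703.0357 + 12.25) = √74715.2857 = 273.340970
L = 3.75 × 273.340970 = 1025.028636
V = π·1.5² × L = 7.068583 × 1025.028636 = 7245.500476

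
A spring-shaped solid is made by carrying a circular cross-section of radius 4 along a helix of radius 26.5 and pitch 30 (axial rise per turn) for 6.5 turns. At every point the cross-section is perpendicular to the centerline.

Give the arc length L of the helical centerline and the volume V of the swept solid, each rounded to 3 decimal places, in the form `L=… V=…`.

2πR = 2π·26.5 = 166.504411
per-turn = √(166.504411² + 30²) = √(27723.7188 + 900) = √28623.7188 = 169.185457
L = 6.5 × 169.185457 = 1099.705469
V = π·4² × L = 50.265482 × 1099.705469 = 55277.225941

L=1099.705 V=55277.226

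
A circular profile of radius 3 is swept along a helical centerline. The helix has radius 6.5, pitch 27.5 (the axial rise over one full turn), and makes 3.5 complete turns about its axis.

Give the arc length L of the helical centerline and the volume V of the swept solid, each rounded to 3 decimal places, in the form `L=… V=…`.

L=172.327 V=4872.432

2πR = 2π·6.5 = 40.840704
per-turn = √(40.840704² + 27.5²) = √(1667.9631 + 756.25) = √2424.2131 = 49.236299
L = 3.5 × 49.236299 = 172.327047
V = π·3² × L = 28.274334 × 172.327047 = 4872.432454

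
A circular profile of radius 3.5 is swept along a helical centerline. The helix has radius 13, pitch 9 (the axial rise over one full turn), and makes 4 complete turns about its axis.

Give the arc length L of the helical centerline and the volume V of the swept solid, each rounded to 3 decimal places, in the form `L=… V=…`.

2πR = 2π·13 = 81.681409
per-turn = √(81.681409² + 9²) = √(6671.8526 + 81) = √6752.8526 = 82.175742
L = 4 × 82.175742 = 328.702968
V = π·3.5² × L = 38.484510 × 328.702968 = 12649.972663

L=328.703 V=12649.973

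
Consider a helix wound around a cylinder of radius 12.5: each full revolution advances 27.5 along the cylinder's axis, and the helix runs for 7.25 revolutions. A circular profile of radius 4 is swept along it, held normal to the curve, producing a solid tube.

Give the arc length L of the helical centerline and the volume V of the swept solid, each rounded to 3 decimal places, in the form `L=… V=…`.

L=603.309 V=30325.642

2πR = 2π·12.5 = 78.539816
per-turn = √(78.539816² + 27.5²) = √(6168.5028 + 756.25) = √6924.7528 = 83.215099
L = 7.25 × 83.215099 = 603.309470
V = π·4² × L = 50.265482 × 603.309470 = 30325.641575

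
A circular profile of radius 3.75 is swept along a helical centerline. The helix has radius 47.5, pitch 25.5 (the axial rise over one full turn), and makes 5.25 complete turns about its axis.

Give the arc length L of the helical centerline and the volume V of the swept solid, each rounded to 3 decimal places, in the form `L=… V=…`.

2πR = 2π·47.5 = 298.451302
per-turn = √(298.451302² + 25.5²) = √(89073.1797 + 650.25) = √89723.4297 = 299.538695
L = 5.25 × 299.538695 = 1572.578148
V = π·3.75² × L = 44.178647 × 1572.578148 = 69474.374396

L=1572.578 V=69474.374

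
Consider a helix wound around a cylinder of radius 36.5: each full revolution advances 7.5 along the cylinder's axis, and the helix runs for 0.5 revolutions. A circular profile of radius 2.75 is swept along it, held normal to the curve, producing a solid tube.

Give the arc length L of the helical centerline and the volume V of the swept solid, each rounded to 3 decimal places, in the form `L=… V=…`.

L=114.729 V=2725.776

2πR = 2π·36.5 = 229.336264
per-turn = √(229.336264² + 7.5²) = √(52595.1219 + 56.25) = √52651.3719 = 229.458867
L = 0.5 × 229.458867 = 114.729434
V = π·2.75² × L = 23.758294 × 114.729434 = 2725.775668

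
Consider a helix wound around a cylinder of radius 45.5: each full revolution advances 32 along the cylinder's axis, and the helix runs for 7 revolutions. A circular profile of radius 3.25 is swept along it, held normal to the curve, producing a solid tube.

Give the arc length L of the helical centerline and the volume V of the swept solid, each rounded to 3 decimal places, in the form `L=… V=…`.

2πR = 2π·45.5 = 285.884931
per-turn = √(285.884931² + 32²) = √(81730.1940 + 1024) = √82754.1940 = 287.670287
L = 7 × 287.670287 = 2013.692009
V = π·3.25² × L = 33.183072 × 2013.692009 = 66820.487742

L=2013.692 V=66820.488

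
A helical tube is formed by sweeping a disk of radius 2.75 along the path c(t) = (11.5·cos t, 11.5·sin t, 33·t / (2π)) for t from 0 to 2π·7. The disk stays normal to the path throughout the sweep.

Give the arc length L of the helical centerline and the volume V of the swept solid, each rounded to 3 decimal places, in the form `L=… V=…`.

2πR = 2π·11.5 = 72.256631
per-turn = √(72.256631² + 33²) = √(5221.0207 + 1089) = √6310.0207 = 79.435639
L = 7 × 79.435639 = 556.049472
V = π·2.75² × L = 23.758294 × 556.049472 = 13210.787088

L=556.049 V=13210.787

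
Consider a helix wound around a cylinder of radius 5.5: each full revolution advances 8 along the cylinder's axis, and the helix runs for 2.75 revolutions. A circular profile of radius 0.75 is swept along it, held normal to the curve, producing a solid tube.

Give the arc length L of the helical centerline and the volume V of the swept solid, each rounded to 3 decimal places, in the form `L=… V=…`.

L=97.546 V=172.379

2πR = 2π·5.5 = 34.557519
per-turn = √(34.557519² + 8²) = √(1194.2221 + 64) = √1258.2221 = 35.471427
L = 2.75 × 35.471427 = 97.546424
V = π·0.75² × L = 1.767146 × 97.546424 = 172.378760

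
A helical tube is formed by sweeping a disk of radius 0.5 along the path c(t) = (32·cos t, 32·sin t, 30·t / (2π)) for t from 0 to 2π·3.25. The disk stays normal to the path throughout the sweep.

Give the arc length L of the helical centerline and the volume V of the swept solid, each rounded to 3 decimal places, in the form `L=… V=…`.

L=660.685 V=518.901

2πR = 2π·32 = 201.061930
per-turn = √(201.061930² + 30²) = √(40425.8996 + 900) = √41325.8996 = 203.287726
L = 3.25 × 203.287726 = 660.685110
V = π·0.5² × L = 0.785398 × 660.685110 = 518.900872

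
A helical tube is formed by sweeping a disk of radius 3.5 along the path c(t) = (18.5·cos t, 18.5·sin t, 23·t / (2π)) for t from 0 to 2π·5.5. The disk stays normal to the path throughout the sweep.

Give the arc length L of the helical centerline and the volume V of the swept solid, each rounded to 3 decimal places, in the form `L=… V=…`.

L=651.709 V=25080.706

2πR = 2π·18.5 = 116.238928
per-turn = √(116.238928² + 23²) = √(13511.4884 + 529) = √14040.4884 = 118.492567
L = 5.5 × 118.492567 = 651.709118
V = π·3.5² × L = 38.484510 × 651.709118 = 25080.706084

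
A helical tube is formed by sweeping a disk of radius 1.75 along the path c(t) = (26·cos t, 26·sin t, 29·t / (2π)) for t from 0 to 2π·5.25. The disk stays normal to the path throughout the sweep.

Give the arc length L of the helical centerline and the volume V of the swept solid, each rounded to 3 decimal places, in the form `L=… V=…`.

L=871.064 V=8380.614

2πR = 2π·26 = 163.362818
per-turn = √(163.362818² + 29²) = √(26687.4103 + 841) = √27528.4103 = 165.916878
L = 5.25 × 165.916878 = 871.063608
V = π·1.75² × L = 9.621128 × 871.063608 = 8380.614033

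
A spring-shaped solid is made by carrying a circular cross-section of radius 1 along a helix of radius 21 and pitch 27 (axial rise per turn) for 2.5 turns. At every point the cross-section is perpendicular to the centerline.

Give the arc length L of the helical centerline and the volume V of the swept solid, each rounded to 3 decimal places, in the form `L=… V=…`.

2πR = 2π·21 = 131.946891
per-turn = √(131.946891² + 27²) = √(17409.9822 + 729) = √18138.9822 = 134.681039
L = 2.5 × 134.681039 = 336.702597
V = π·1² × L = 3.141593 × 336.702597 = 1057.782404

L=336.703 V=1057.782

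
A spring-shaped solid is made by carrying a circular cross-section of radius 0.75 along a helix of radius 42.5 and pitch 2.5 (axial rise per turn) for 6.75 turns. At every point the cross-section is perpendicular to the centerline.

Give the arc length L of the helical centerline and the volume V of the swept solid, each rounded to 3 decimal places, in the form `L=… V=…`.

2πR = 2π·42.5 = 267.035376
per-turn = √(267.035376² + 2.5²) = √(71307.8918 + 6.25) = √71314.1418 = 267.047078
L = 6.75 × 267.047078 = 1802.567776
V = π·0.75² × L = 1.767146 × 1802.567776 = 3185.400196

L=1802.568 V=3185.400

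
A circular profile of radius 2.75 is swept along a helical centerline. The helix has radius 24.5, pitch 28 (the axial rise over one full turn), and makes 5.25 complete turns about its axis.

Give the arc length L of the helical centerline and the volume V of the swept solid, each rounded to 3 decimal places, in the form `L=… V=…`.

2πR = 2π·24.5 = 153.938040
per-turn = √(153.938040² + 28²) = √(23696.9202 + 784) = √24480.9202 = 156.463798
L = 5.25 × 156.463798 = 821.434941
V = π·2.75² × L = 23.758294 × 821.434941 = 19515.893191

L=821.435 V=19515.893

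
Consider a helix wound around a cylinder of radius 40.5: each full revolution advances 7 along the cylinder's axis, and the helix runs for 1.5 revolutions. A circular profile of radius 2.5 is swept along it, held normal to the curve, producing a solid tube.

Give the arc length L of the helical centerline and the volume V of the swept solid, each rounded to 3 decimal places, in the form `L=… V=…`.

L=381.848 V=7497.566

2πR = 2π·40.5 = 254.469005
per-turn = √(254.469005² + 7²) = √(64754.4745 + 49) = √64803.4745 = 254.565266
L = 1.5 × 254.565266 = 381.847898
V = π·2.5² × L = 19.634954 × 381.847898 = 7497.565954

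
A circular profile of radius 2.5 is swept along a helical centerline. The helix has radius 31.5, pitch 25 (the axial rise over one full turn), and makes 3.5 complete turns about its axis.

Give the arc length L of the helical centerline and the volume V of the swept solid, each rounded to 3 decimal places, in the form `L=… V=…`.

2πR = 2π·31.5 = 197.920337
per-turn = √(197.920337² + 25²) = √(39172.4599 + 625) = √39797.4599 = 199.493007
L = 3.5 × 199.493007 = 698.225525
V = π·2.5² × L = 19.634954 × 698.225525 = 13709.626119

L=698.226 V=13709.626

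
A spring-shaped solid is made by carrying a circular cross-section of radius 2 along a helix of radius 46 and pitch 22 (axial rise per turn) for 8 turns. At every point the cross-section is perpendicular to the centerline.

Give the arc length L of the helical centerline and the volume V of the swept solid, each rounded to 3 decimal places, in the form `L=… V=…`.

L=2318.901 V=29140.168

2πR = 2π·46 = 289.026524
per-turn = √(289.026524² + 22²) = √(83536.3317 + 484) = √84020.3317 = 289.862608
L = 8 × 289.862608 = 2318.900866
V = π·2² × L = 12.566371 × 2318.900866 = 29140.167698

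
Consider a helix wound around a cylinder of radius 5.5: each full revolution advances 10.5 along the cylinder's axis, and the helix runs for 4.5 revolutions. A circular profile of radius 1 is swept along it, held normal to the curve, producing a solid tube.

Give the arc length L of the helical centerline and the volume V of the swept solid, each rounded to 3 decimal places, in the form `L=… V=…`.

2πR = 2π·5.5 = 34.557519
per-turn = √(34.557519² + 10.5²) = √(1194.2221 + 110.25) = √1304.4721 = 36.117477
L = 4.5 × 36.117477 = 162.528646
V = π·1² × L = 3.141593 × 162.528646 = 510.598799

L=162.529 V=510.599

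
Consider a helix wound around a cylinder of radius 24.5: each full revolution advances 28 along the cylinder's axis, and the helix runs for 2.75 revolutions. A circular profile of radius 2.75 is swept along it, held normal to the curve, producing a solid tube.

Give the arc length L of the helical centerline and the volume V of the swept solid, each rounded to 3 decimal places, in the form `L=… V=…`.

L=430.275 V=10222.611

2πR = 2π·24.5 = 153.938040
per-turn = √(153.938040² + 28²) = √(23696.9202 + 784) = √24480.9202 = 156.463798
L = 2.75 × 156.463798 = 430.275445
V = π·2.75² × L = 23.758294 × 430.275445 = 10222.610719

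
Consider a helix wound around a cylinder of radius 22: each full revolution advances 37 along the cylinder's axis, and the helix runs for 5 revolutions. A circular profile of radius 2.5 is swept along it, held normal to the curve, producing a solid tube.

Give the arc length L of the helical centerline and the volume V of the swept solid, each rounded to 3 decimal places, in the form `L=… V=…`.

L=715.482 V=14048.447

2πR = 2π·22 = 138.230077
per-turn = √(138.230077² + 37²) = √(19107.5541 + 1369) = √20476.5541 = 143.096311
L = 5 × 143.096311 = 715.481553
V = π·2.5² × L = 19.634954 × 715.481553 = 14048.447446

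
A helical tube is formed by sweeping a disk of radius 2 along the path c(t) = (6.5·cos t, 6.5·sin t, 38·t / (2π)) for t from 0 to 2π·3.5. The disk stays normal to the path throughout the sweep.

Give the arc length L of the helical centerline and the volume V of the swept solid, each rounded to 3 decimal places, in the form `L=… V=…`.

L=195.247 V=2453.551

2πR = 2π·6.5 = 40.840704
per-turn = √(40.840704² + 38²) = √(1667.9631 + 1444) = √3111.9631 = 55.784972
L = 3.5 × 55.784972 = 195.247403
V = π·2² × L = 12.566371 × 195.247403 = 2453.551232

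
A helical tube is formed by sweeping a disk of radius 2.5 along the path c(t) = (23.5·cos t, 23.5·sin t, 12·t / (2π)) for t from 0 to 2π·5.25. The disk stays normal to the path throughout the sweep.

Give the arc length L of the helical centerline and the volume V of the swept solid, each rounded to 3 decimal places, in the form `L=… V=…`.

L=777.744 V=15270.964

2πR = 2π·23.5 = 147.654855
per-turn = √(147.654855² + 12²) = √(21801.9561 + 144) = √21945.9561 = 148.141676
L = 5.25 × 148.141676 = 777.743798
V = π·2.5² × L = 19.634954 × 777.743798 = 15270.963767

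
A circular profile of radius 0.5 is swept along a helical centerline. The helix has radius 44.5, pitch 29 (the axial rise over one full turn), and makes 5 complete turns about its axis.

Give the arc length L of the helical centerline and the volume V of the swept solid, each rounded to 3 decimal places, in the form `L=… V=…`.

L=1405.508 V=1103.884

2πR = 2π·44.5 = 279.601746
per-turn = √(279.601746² + 29²) = √(78177.1365 + 841) = √79018.1365 = 281.101648
L = 5 × 281.101648 = 1405.508240
V = π·0.5² × L = 0.785398 × 1405.508240 = 1103.883590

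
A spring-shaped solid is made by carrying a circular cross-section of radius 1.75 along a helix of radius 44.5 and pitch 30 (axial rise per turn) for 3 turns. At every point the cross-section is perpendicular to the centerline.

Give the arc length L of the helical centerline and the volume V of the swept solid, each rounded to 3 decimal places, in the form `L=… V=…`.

L=843.620 V=8116.573

2πR = 2π·44.5 = 279.601746
per-turn = √(279.601746² + 30²) = √(78177.1365 + 900) = √79077.1365 = 281.206573
L = 3 × 281.206573 = 843.619718
V = π·1.75² × L = 9.621128 × 843.619718 = 8116.572867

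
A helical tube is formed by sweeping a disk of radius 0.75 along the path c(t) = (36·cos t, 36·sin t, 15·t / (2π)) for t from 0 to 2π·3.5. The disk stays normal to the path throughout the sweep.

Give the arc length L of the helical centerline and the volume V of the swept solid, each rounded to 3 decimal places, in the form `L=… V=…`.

L=793.420 V=1402.089

2πR = 2π·36 = 226.194671
per-turn = √(226.194671² + 15²) = √(51164.0292 + 225) = √51389.0292 = 226.691485
L = 3.5 × 226.691485 = 793.420196
V = π·0.75² × L = 1.767146 × 793.420196 = 1402.089221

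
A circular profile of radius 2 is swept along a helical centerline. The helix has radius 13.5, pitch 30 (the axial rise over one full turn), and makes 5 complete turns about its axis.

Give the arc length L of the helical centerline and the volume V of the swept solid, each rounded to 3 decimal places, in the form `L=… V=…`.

2πR = 2π·13.5 = 84.823002
per-turn = √(84.823002² + 30²) = √(7194.9416 + 900) = √8094.9416 = 89.971893
L = 5 × 89.971893 = 449.859467
V = π·2² × L = 12.566371 × 449.859467 = 5653.100789

L=449.859 V=5653.101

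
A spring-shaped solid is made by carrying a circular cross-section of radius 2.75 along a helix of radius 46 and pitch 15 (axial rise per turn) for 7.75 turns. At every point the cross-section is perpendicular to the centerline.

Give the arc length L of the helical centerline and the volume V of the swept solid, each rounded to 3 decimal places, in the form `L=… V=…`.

2πR = 2π·46 = 289.026524
per-turn = √(289.026524² + 15²) = √(83536.3317 + 225) = √83761.3317 = 289.415500
L = 7.75 × 289.415500 = 2242.970125
V = π·2.75² × L = 23.758294 × 2242.970125 = 53289.144659

L=2242.970 V=53289.145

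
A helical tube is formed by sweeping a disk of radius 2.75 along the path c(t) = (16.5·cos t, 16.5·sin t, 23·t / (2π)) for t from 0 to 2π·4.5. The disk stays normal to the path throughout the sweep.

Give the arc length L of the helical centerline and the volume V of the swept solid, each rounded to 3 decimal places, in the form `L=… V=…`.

L=477.869 V=11353.364

2πR = 2π·16.5 = 103.672558
per-turn = √(103.672558² + 23²) = √(10747.9992 + 529) = √11276.9992 = 106.193216
L = 4.5 × 106.193216 = 477.869473
V = π·2.75² × L = 23.758294 × 477.869473 = 11353.363655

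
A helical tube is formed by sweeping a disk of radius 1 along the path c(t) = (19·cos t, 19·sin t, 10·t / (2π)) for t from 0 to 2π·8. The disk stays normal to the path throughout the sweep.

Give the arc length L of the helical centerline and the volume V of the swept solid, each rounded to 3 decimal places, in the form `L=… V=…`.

L=958.389 V=3010.868

2πR = 2π·19 = 119.380521
per-turn = √(119.380521² + 10²) = √(14251.7088 + 100) = √14351.7088 = 119.798618
L = 8 × 119.798618 = 958.388940
V = π·1² × L = 3.141593 × 958.388940 = 3010.867653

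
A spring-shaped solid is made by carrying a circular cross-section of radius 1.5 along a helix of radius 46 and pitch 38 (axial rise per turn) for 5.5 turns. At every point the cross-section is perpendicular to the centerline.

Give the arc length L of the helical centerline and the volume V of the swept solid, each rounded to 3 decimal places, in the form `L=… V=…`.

L=1603.326 V=11333.245

2πR = 2π·46 = 289.026524
per-turn = √(289.026524² + 38²) = √(83536.3317 + 1444) = √84980.3317 = 291.513862
L = 5.5 × 291.513862 = 1603.326240
V = π·1.5² × L = 7.068583 × 1603.326240 = 11333.245359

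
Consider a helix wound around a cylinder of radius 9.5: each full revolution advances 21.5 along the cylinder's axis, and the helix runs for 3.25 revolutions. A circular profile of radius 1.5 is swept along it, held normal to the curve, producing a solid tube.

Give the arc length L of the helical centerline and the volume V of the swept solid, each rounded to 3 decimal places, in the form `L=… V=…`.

L=206.194 V=1457.499

2πR = 2π·9.5 = 59.690260
per-turn = √(59.690260² + 21.5²) = √(3562.9272 + 462.25) = √4025.1772 = 63.444284
L = 3.25 × 63.444284 = 206.193923
V = π·1.5² × L = 7.068583 × 206.193923 = 1457.498959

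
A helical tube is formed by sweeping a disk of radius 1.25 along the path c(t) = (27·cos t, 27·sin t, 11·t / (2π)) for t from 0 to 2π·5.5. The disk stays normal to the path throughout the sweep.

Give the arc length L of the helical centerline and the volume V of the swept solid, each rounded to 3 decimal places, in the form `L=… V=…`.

L=935.012 V=4589.731

2πR = 2π·27 = 169.646003
per-turn = √(169.646003² + 11²) = √(28779.7664 + 121) = √28900.7664 = 170.002254
L = 5.5 × 170.002254 = 935.012398
V = π·1.25² × L = 4.908739 × 935.012398 = 4589.731376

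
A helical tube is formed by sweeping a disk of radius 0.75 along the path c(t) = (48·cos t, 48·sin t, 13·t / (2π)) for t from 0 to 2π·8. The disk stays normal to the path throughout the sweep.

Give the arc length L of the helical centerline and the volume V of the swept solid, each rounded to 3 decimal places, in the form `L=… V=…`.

L=2414.984 V=4267.628

2πR = 2π·48 = 301.592895
per-turn = √(301.592895² + 13²) = √(90958.2742 + 169) = √91127.2742 = 301.872944
L = 8 × 301.872944 = 2414.983550
V = π·0.75² × L = 1.767146 × 2414.983550 = 4267.628201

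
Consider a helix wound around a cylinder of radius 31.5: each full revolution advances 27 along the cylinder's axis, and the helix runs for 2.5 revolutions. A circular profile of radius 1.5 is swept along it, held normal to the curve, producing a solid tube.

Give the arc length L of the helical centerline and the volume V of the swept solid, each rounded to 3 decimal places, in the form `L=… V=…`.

L=499.384 V=3529.936

2πR = 2π·31.5 = 197.920337
per-turn = √(197.920337² + 27²) = √(39172.4599 + 729) = √39901.4599 = 199.753498
L = 2.5 × 199.753498 = 499.383744
V = π·1.5² × L = 7.068583 × 499.383744 = 3529.935681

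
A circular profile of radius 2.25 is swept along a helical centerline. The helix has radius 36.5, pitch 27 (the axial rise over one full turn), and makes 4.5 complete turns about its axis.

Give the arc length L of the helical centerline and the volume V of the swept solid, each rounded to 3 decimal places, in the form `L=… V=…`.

2πR = 2π·36.5 = 229.336264
per-turn = √(229.336264² + 27²) = √(52595.1219 + 729) = √53324.1219 = 230.920163
L = 4.5 × 230.920163 = 1039.140735
V = π·2.25² × L = 15.904313 × 1039.140735 = 16526.819305

L=1039.141 V=16526.819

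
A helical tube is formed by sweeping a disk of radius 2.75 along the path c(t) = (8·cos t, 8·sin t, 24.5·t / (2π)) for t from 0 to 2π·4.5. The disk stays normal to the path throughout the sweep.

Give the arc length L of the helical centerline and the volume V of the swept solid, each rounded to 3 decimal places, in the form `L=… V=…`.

L=251.633 V=5978.367

2πR = 2π·8 = 50.265482
per-turn = √(50.265482² + 24.5²) = √(2526.6187 + 600.25) = √3126.8687 = 55.918411
L = 4.5 × 55.918411 = 251.632851
V = π·2.75² × L = 23.758294 × 251.632851 = 5978.367366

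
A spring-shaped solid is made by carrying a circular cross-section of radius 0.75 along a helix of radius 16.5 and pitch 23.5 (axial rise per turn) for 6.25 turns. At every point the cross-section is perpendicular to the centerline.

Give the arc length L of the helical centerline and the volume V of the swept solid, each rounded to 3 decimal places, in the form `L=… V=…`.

L=664.391 V=1174.077

2πR = 2π·16.5 = 103.672558
per-turn = √(103.672558² + 23.5²) = √(10747.9992 + 552.25) = √11300.2492 = 106.302630
L = 6.25 × 106.302630 = 664.391439
V = π·0.75² × L = 1.767146 × 664.391439 = 1174.076586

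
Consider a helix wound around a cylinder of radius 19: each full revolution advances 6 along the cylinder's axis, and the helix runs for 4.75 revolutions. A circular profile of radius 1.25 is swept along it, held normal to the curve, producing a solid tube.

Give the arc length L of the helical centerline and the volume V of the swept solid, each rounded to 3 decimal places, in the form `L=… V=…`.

L=567.773 V=2787.050

2πR = 2π·19 = 119.380521
per-turn = √(119.380521² + 6²) = √(14251.7088 + 36) = √14287.7088 = 119.531204
L = 4.75 × 119.531204 = 567.773220
V = π·1.25² × L = 4.908739 × 567.773220 = 2787.050274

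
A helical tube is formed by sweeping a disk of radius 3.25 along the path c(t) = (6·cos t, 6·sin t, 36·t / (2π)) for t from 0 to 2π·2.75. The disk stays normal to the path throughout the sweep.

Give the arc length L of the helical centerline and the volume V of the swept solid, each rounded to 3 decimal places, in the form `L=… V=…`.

2πR = 2π·6 = 37.699112
per-turn = √(37.699112² + 36²) = √(1421.2230 + 1296) = √2717.2230 = 52.126989
L = 2.75 × 52.126989 = 143.349221
V = π·3.25² × L = 33.183072 × 143.349221 = 4756.767583

L=143.349 V=4756.768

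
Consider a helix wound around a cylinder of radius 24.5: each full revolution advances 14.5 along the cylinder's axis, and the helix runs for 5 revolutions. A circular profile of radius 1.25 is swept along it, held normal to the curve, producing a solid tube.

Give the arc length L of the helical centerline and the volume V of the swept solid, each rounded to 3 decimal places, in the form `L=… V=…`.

L=773.097 V=3794.932

2πR = 2π·24.5 = 153.938040
per-turn = √(153.938040² + 14.5²) = √(23696.9202 + 210.25) = √23907.1702 = 154.619437
L = 5 × 154.619437 = 773.097183
V = π·1.25² × L = 4.908739 × 773.097183 = 3794.931922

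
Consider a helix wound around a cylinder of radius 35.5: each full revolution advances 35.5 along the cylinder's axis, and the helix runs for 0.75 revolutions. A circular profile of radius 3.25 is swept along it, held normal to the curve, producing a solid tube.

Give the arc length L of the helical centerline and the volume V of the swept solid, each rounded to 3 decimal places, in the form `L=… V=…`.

L=169.395 V=5621.057

2πR = 2π·35.5 = 223.053078
per-turn = √(223.053078² + 35.5²) = √(49752.6758 + 1260.25) = √51012.9258 = 225.860412
L = 0.75 × 225.860412 = 169.395309
V = π·3.25² × L = 33.183072 × 169.395309 = 5621.056808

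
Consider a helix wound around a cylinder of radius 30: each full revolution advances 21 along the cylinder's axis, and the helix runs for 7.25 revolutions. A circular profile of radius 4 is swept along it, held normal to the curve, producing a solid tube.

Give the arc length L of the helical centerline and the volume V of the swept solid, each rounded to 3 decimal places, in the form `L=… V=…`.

2πR = 2π·30 = 188.495559
per-turn = √(188.495559² + 21²) = √(35530.5758 + 441) = √35971.5758 = 189.661741
L = 7.25 × 189.661741 = 1375.047619
V = π·4² × L = 50.265482 × 1375.047619 = 69117.431985

L=1375.048 V=69117.432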